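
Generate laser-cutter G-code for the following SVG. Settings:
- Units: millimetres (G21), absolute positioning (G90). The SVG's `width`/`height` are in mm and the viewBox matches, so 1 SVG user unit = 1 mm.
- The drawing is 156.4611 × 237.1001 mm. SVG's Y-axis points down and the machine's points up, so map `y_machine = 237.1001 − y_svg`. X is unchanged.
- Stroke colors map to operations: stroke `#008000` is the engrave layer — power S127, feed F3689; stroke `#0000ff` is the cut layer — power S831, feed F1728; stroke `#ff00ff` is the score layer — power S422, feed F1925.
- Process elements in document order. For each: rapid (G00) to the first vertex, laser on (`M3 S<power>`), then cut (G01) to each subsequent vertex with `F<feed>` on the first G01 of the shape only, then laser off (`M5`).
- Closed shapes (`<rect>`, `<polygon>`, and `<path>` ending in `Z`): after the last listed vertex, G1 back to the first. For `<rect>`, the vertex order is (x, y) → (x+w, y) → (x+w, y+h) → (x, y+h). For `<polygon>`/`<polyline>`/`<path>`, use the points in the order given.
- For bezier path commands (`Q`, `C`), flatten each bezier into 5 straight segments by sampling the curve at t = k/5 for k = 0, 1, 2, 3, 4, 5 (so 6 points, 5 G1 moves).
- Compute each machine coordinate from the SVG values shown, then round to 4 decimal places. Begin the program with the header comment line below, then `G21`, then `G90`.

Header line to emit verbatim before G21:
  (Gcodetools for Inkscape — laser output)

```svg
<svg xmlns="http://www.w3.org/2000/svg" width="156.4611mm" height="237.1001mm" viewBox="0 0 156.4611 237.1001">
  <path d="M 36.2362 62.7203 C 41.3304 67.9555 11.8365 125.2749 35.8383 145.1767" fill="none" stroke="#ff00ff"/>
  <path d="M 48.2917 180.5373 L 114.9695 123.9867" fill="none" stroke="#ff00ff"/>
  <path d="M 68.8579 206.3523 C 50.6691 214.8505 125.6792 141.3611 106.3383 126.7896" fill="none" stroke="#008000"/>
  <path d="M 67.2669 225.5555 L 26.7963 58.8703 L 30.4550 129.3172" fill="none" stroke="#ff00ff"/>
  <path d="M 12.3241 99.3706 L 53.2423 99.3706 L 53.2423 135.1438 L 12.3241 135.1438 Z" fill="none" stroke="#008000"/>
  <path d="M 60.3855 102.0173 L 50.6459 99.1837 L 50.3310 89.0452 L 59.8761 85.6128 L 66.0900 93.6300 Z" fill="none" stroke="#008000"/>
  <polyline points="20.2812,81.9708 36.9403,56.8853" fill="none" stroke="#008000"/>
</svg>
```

1 u = 1 mm; y_m = 237.1001 − y.

[1] `<path>` cubic bezier, #ff00ff→score S422 F1925: (36.2362,174.3798) → (35.8468,165.7046) → (31.3843,148.8253) → (27.0767,128.0379) → (27.1520,107.6386) → (35.8383,91.9234)

[2] `<path>` line segment, #ff00ff→score S422 F1925: (48.2917,56.5628) → (114.9695,113.1134)

[3] `<path>` cubic bezier, #008000→engrave S127 F3689: (68.8579,30.7478) → (67.6281,34.3601) → (79.7636,50.8861) → (96.2621,73.5621) → (108.1211,95.6247) → (106.3383,110.3105)

[4] `<path>` open polyline, #ff00ff→score S422 F1925: (67.2669,11.5446) → (26.7963,178.2298) → (30.4550,107.7829)

[5] `<path>` rectangle, #008000→engrave S127 F3689: (12.3241,137.7295) → (53.2423,137.7295) → (53.2423,101.9563) → (12.3241,101.9563) → (12.3241,137.7295) (closed)

[6] `<path>` regular polygon, #008000→engrave S127 F3689: (60.3855,135.0828) → (50.6459,137.9164) → (50.3310,148.0549) → (59.8761,151.4873) → (66.0900,143.4701) → (60.3855,135.0828) (closed)

[7] `<polyline>` line segment, #008000→engrave S127 F3689: (20.2812,155.1293) → (36.9403,180.2148)

(Gcodetools for Inkscape — laser output)
G21
G90
G00 X36.2362 Y174.3798
M3 S422
G01 X35.8468 Y165.7046 F1925
G01 X31.3843 Y148.8253
G01 X27.0767 Y128.0379
G01 X27.1520 Y107.6386
G01 X35.8383 Y91.9234
M5
G00 X48.2917 Y56.5628
M3 S422
G01 X114.9695 Y113.1134 F1925
M5
G00 X68.8579 Y30.7478
M3 S127
G01 X67.6281 Y34.3601 F3689
G01 X79.7636 Y50.8861
G01 X96.2621 Y73.5621
G01 X108.1211 Y95.6247
G01 X106.3383 Y110.3105
M5
G00 X67.2669 Y11.5446
M3 S422
G01 X26.7963 Y178.2298 F1925
G01 X30.4550 Y107.7829
M5
G00 X12.3241 Y137.7295
M3 S127
G01 X53.2423 Y137.7295 F3689
G01 X53.2423 Y101.9563
G01 X12.3241 Y101.9563
G01 X12.3241 Y137.7295
M5
G00 X60.3855 Y135.0828
M3 S127
G01 X50.6459 Y137.9164 F3689
G01 X50.3310 Y148.0549
G01 X59.8761 Y151.4873
G01 X66.0900 Y143.4701
G01 X60.3855 Y135.0828
M5
G00 X20.2812 Y155.1293
M3 S127
G01 X36.9403 Y180.2148 F3689
M5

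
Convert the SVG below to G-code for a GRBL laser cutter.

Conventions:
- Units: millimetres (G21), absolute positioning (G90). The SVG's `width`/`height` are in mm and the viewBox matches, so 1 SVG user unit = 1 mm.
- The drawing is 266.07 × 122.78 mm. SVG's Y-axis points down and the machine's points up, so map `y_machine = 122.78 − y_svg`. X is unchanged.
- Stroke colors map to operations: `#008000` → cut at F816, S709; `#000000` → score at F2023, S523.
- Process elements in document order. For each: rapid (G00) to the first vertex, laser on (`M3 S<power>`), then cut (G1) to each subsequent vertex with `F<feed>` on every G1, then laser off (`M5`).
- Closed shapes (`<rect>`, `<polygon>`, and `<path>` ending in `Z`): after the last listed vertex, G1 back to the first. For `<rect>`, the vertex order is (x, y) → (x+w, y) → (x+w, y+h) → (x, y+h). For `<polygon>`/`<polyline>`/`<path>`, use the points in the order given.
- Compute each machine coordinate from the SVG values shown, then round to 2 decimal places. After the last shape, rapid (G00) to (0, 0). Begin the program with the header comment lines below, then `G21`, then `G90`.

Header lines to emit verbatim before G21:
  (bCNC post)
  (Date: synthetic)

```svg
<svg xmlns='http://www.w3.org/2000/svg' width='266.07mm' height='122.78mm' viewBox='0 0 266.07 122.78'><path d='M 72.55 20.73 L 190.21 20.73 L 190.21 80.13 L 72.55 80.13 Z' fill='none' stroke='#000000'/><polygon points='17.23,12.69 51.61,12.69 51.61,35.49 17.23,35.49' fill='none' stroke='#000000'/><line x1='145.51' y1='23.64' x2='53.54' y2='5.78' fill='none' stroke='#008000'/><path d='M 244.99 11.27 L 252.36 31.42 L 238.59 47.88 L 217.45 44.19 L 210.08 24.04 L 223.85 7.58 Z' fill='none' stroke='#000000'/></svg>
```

(bCNC post)
(Date: synthetic)
G21
G90
G00 X72.55 Y102.05
M3 S523
G1 X190.21 Y102.05 F2023
G1 X190.21 Y42.65 F2023
G1 X72.55 Y42.65 F2023
G1 X72.55 Y102.05 F2023
M5
G00 X17.23 Y110.09
M3 S523
G1 X51.61 Y110.09 F2023
G1 X51.61 Y87.29 F2023
G1 X17.23 Y87.29 F2023
G1 X17.23 Y110.09 F2023
M5
G00 X145.51 Y99.14
M3 S709
G1 X53.54 Y117.00 F816
M5
G00 X244.99 Y111.51
M3 S523
G1 X252.36 Y91.36 F2023
G1 X238.59 Y74.90 F2023
G1 X217.45 Y78.59 F2023
G1 X210.08 Y98.74 F2023
G1 X223.85 Y115.20 F2023
G1 X244.99 Y111.51 F2023
M5
G00 X0.00 Y0.00

1 u = 1 mm; y_m = 122.78 − y.

[1] `<path>` rectangle, #000000→score S523 F2023: (72.55,102.05) → (190.21,102.05) → (190.21,42.65) → (72.55,42.65) → (72.55,102.05) (closed)

[2] `<polygon>` rectangle, #000000→score S523 F2023: (17.23,110.09) → (51.61,110.09) → (51.61,87.29) → (17.23,87.29) → (17.23,110.09) (closed)

[3] `<line>` line segment, #008000→cut S709 F816: (145.51,99.14) → (53.54,117.00)

[4] `<path>` regular polygon, #000000→score S523 F2023: (244.99,111.51) → (252.36,91.36) → (238.59,74.90) → (217.45,78.59) → (210.08,98.74) → (223.85,115.20) → (244.99,111.51) (closed)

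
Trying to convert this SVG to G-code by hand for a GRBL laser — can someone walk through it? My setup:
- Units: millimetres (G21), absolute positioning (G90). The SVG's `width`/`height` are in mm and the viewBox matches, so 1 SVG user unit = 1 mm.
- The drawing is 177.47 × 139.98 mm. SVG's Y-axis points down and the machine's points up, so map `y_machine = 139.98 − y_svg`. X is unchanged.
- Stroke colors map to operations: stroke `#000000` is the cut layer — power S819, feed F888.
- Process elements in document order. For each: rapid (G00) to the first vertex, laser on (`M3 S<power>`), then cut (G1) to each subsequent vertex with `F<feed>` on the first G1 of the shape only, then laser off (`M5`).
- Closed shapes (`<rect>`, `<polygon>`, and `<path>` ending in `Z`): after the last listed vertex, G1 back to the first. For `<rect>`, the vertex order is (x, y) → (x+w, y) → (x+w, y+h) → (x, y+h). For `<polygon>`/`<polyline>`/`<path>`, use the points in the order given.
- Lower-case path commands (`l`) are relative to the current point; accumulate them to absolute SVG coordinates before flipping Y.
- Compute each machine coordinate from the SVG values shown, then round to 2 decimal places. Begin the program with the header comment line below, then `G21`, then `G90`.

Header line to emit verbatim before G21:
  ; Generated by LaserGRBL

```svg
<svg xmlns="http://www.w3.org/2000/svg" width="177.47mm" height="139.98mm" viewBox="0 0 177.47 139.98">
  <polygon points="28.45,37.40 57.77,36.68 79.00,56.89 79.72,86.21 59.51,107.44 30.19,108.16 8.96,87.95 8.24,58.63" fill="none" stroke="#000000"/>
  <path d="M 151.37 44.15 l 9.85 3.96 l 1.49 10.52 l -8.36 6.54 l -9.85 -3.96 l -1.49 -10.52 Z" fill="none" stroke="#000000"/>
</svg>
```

; Generated by LaserGRBL
G21
G90
G00 X28.45 Y102.58
M3 S819
G1 X57.77 Y103.30 F888
G1 X79.00 Y83.09
G1 X79.72 Y53.77
G1 X59.51 Y32.54
G1 X30.19 Y31.82
G1 X8.96 Y52.03
G1 X8.24 Y81.35
G1 X28.45 Y102.58
M5
G00 X151.37 Y95.83
M3 S819
G1 X161.22 Y91.87 F888
G1 X162.71 Y81.35
G1 X154.35 Y74.81
G1 X144.50 Y78.77
G1 X143.01 Y89.29
G1 X151.37 Y95.83
M5

viewBox `0 0 177.47 139.98` with mm width/height → 1 unit = 1 mm. Flip: y_m = 139.98 − y_svg.

**Shape 1** — `<polygon>` regular polygon, stroke `#000000` → cut (S819, F888). Machine vertices: (28.45,102.58) → (57.77,103.30) → (79.00,83.09) → (79.72,53.77) → (59.51,32.54) → (30.19,31.82) → (8.96,52.03) → (8.24,81.35) → (28.45,102.58). Closed: final G1 returns to the first vertex.

**Shape 2** — `<path>` regular polygon, stroke `#000000` → cut (S819, F888). Machine vertices: (151.37,95.83) → (161.22,91.87) → (162.71,81.35) → (154.35,74.81) → (144.50,78.77) → (143.01,89.29) → (151.37,95.83). Closed: final G1 returns to the first vertex.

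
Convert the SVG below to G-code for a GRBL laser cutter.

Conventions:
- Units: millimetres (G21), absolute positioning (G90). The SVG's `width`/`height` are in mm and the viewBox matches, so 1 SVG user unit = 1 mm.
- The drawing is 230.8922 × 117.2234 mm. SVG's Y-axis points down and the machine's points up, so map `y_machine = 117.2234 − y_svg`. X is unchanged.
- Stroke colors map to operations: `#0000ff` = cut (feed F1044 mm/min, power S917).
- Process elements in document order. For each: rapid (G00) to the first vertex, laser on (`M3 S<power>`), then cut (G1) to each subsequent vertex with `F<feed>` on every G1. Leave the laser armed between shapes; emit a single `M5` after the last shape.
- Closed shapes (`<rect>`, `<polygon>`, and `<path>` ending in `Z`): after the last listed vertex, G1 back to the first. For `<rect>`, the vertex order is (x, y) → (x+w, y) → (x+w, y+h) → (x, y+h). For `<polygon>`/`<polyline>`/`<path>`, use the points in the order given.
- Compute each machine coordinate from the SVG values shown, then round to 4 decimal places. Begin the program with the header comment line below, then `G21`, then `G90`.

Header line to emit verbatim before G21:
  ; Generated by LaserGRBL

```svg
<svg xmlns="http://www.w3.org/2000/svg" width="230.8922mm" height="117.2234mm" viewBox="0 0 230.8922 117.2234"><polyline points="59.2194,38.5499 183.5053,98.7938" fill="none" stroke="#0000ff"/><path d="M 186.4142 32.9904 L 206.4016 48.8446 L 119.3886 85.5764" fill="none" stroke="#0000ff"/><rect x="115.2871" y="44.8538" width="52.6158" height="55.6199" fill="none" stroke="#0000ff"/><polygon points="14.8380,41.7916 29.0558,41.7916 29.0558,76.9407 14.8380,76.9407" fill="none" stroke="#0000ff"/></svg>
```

; Generated by LaserGRBL
G21
G90
G00 X59.2194 Y78.6735
M3 S917
G1 X183.5053 Y18.4296 F1044
G00 X186.4142 Y84.2330
M3 S917
G1 X206.4016 Y68.3788 F1044
G1 X119.3886 Y31.6470 F1044
G00 X115.2871 Y72.3696
M3 S917
G1 X167.9029 Y72.3696 F1044
G1 X167.9029 Y16.7497 F1044
G1 X115.2871 Y16.7497 F1044
G1 X115.2871 Y72.3696 F1044
G00 X14.8380 Y75.4318
M3 S917
G1 X29.0558 Y75.4318 F1044
G1 X29.0558 Y40.2827 F1044
G1 X14.8380 Y40.2827 F1044
G1 X14.8380 Y75.4318 F1044
M5

Since the viewBox matches the mm dimensions, user units are millimetres directly. The only transform is the Y-flip y_m = 117.2234 − y_svg.

Shape 1 is a line segment drawn with `<polyline>`. Its stroke #0000ff means cut at S917, F1044. After flipping Y the toolpath is (59.2194,78.6735) → (183.5053,18.4296).

Shape 2 is a open polyline drawn with `<path>`. Its stroke #0000ff means cut at S917, F1044. After flipping Y the toolpath is (186.4142,84.2330) → (206.4016,68.3788) → (119.3886,31.6470).

Shape 3 is a rectangle drawn with `<rect>`. Its stroke #0000ff means cut at S917, F1044. After flipping Y the toolpath is (115.2871,72.3696) → (167.9029,72.3696) → (167.9029,16.7497) → (115.2871,16.7497) → (115.2871,72.3696), returning to the start.

Shape 4 is a rectangle drawn with `<polygon>`. Its stroke #0000ff means cut at S917, F1044. After flipping Y the toolpath is (14.8380,75.4318) → (29.0558,75.4318) → (29.0558,40.2827) → (14.8380,40.2827) → (14.8380,75.4318), returning to the start.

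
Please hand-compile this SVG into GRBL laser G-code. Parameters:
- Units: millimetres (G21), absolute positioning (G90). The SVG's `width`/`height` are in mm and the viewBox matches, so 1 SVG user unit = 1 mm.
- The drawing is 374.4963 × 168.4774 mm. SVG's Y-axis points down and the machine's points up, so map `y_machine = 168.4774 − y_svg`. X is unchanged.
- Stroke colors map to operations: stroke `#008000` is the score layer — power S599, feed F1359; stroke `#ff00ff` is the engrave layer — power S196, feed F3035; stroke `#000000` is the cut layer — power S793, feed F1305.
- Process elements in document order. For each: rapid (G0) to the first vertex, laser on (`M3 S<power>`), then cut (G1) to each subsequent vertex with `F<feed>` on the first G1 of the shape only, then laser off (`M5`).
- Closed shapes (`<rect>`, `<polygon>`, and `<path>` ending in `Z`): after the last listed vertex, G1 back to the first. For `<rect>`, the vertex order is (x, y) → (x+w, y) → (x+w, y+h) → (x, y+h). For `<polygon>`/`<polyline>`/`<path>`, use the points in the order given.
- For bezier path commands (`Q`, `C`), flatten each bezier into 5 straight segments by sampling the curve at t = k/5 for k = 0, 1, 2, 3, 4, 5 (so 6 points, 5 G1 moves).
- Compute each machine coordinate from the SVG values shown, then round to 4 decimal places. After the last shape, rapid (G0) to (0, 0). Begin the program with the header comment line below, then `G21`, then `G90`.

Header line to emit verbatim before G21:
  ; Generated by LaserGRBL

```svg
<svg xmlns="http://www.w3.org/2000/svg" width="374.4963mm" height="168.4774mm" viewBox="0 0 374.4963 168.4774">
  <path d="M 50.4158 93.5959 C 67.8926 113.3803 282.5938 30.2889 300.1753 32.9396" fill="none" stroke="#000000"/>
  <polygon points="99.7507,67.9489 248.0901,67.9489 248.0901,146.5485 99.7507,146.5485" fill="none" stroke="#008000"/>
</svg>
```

; Generated by LaserGRBL
G21
G90
G0 X50.4158 Y74.8815
M3 S793
G1 X81.4141 Y73.8470 F1305
G1 X140.8176 Y88.4491
G1 X209.6981 Y109.6340
G1 X269.1268 Y128.3481
G1 X300.1753 Y135.5378
M5
G0 X99.7507 Y100.5285
M3 S599
G1 X248.0901 Y100.5285 F1359
G1 X248.0901 Y21.9289
G1 X99.7507 Y21.9289
G1 X99.7507 Y100.5285
M5
G0 X0.0000 Y0.0000

Since the viewBox matches the mm dimensions, user units are millimetres directly. The only transform is the Y-flip y_m = 168.4774 − y_svg.

Shape 1 is a cubic bezier drawn with `<path>`. Its stroke #000000 means cut at S793, F1305. After flipping Y the toolpath is (50.4158,74.8815) → (81.4141,73.8470) → (140.8176,88.4491) → (209.6981,109.6340) → (269.1268,128.3481) → (300.1753,135.5378).

Shape 2 is a rectangle drawn with `<polygon>`. Its stroke #008000 means score at S599, F1359. After flipping Y the toolpath is (99.7507,100.5285) → (248.0901,100.5285) → (248.0901,21.9289) → (99.7507,21.9289) → (99.7507,100.5285), returning to the start.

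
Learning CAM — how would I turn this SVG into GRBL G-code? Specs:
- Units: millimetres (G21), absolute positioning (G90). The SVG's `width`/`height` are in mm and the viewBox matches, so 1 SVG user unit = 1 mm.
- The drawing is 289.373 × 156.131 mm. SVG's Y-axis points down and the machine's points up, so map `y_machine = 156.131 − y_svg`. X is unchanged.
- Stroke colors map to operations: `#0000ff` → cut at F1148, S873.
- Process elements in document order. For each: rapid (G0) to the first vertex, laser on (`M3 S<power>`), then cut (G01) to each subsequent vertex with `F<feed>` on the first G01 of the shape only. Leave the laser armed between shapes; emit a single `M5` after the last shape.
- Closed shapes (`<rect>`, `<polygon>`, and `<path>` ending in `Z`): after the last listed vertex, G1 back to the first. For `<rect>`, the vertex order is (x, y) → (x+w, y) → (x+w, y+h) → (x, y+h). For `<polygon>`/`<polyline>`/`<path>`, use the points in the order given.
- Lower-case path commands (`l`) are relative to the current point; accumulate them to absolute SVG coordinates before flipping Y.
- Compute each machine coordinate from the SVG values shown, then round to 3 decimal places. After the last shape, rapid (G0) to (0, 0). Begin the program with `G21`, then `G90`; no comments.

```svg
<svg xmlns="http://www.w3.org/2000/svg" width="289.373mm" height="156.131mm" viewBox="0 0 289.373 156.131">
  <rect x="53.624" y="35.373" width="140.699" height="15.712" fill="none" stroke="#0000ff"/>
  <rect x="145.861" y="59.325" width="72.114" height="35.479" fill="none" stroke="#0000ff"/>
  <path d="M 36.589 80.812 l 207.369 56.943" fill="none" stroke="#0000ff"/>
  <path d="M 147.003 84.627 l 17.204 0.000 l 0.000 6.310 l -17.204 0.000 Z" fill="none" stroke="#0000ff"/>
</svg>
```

G21
G90
G0 X53.624 Y120.758
M3 S873
G01 X194.323 Y120.758 F1148
G01 X194.323 Y105.046
G01 X53.624 Y105.046
G01 X53.624 Y120.758
G0 X145.861 Y96.806
M3 S873
G01 X217.975 Y96.806 F1148
G01 X217.975 Y61.327
G01 X145.861 Y61.327
G01 X145.861 Y96.806
G0 X36.589 Y75.319
M3 S873
G01 X243.958 Y18.376 F1148
G0 X147.003 Y71.504
M3 S873
G01 X164.207 Y71.504 F1148
G01 X164.207 Y65.194
G01 X147.003 Y65.194
G01 X147.003 Y71.504
M5
G0 X0.000 Y0.000

Since the viewBox matches the mm dimensions, user units are millimetres directly. The only transform is the Y-flip y_m = 156.131 − y_svg.

Shape 1 is a rectangle drawn with `<rect>`. Its stroke #0000ff means cut at S873, F1148. After flipping Y the toolpath is (53.624,120.758) → (194.323,120.758) → (194.323,105.046) → (53.624,105.046) → (53.624,120.758), returning to the start.

Shape 2 is a rectangle drawn with `<rect>`. Its stroke #0000ff means cut at S873, F1148. After flipping Y the toolpath is (145.861,96.806) → (217.975,96.806) → (217.975,61.327) → (145.861,61.327) → (145.861,96.806), returning to the start.

Shape 3 is a line segment drawn with `<path>`. Its stroke #0000ff means cut at S873, F1148. After flipping Y the toolpath is (36.589,75.319) → (243.958,18.376).

Shape 4 is a rectangle drawn with `<path>`. Its stroke #0000ff means cut at S873, F1148. After flipping Y the toolpath is (147.003,71.504) → (164.207,71.504) → (164.207,65.194) → (147.003,65.194) → (147.003,71.504), returning to the start.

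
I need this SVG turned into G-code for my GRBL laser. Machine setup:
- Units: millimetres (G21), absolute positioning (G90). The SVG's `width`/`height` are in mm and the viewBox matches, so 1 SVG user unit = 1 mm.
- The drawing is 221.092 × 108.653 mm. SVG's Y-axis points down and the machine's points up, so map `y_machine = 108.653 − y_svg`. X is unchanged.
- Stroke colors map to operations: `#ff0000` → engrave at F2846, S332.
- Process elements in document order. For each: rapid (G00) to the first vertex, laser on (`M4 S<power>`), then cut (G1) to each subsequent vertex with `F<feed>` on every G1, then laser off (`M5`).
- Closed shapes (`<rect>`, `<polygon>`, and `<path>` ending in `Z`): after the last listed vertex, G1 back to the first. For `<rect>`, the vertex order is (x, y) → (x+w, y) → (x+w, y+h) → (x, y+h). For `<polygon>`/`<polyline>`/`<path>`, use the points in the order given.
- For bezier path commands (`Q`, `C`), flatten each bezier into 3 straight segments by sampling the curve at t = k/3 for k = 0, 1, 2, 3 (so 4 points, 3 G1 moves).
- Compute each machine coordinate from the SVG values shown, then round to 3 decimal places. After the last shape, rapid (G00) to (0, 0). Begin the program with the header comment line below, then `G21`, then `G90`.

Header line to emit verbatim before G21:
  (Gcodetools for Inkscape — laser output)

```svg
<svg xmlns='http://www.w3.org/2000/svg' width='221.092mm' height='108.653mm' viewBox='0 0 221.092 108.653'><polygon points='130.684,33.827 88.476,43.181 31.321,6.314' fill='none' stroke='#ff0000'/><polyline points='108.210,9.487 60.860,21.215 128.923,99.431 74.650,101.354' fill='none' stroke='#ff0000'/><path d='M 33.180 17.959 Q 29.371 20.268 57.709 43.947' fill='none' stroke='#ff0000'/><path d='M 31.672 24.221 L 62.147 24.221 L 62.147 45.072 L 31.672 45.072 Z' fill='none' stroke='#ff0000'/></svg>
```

1 u = 1 mm; y_m = 108.653 − y.

[1] `<polygon>` closed polygon, #ff0000→engrave S332 F2846: (130.684,74.826) → (88.476,65.472) → (31.321,102.339) → (130.684,74.826) (closed)

[2] `<polyline>` open polyline, #ff0000→engrave S332 F2846: (108.210,99.166) → (60.860,87.438) → (128.923,9.222) → (74.650,7.299)

[3] `<path>` quadratic bezier, #ff0000→engrave S332 F2846: (33.180,90.694) → (34.213,86.780) → (42.389,78.118) → (57.709,64.706)

[4] `<path>` rectangle, #ff0000→engrave S332 F2846: (31.672,84.432) → (62.147,84.432) → (62.147,63.581) → (31.672,63.581) → (31.672,84.432) (closed)

(Gcodetools for Inkscape — laser output)
G21
G90
G00 X130.684 Y74.826
M4 S332
G1 X88.476 Y65.472 F2846
G1 X31.321 Y102.339 F2846
G1 X130.684 Y74.826 F2846
M5
G00 X108.210 Y99.166
M4 S332
G1 X60.860 Y87.438 F2846
G1 X128.923 Y9.222 F2846
G1 X74.650 Y7.299 F2846
M5
G00 X33.180 Y90.694
M4 S332
G1 X34.213 Y86.780 F2846
G1 X42.389 Y78.118 F2846
G1 X57.709 Y64.706 F2846
M5
G00 X31.672 Y84.432
M4 S332
G1 X62.147 Y84.432 F2846
G1 X62.147 Y63.581 F2846
G1 X31.672 Y63.581 F2846
G1 X31.672 Y84.432 F2846
M5
G00 X0.000 Y0.000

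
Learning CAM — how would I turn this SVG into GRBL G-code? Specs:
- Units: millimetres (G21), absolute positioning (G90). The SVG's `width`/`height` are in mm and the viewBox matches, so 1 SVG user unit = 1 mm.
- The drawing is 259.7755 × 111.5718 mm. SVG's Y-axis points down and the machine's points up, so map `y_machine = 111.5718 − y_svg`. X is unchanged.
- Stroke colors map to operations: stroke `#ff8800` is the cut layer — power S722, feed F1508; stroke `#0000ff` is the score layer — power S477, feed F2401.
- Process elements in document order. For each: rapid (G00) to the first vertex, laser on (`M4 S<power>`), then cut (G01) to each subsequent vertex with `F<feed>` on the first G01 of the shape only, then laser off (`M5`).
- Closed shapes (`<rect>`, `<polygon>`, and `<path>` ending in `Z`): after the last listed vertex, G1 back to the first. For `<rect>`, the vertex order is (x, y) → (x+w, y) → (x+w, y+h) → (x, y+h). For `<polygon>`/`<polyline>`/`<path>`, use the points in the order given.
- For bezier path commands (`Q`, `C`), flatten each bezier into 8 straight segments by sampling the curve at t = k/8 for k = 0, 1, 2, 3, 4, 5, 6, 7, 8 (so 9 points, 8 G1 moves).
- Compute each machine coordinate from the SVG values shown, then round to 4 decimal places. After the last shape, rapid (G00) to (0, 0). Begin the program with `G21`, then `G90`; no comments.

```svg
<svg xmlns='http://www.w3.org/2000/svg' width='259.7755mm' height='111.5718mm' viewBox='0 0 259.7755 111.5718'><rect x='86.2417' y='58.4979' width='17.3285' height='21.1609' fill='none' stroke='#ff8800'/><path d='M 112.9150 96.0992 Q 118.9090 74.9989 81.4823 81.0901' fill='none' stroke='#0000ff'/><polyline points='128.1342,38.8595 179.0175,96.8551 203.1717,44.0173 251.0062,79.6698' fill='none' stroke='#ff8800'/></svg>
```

Since the viewBox matches the mm dimensions, user units are millimetres directly. The only transform is the Y-flip y_m = 111.5718 − y_svg.

Shape 1 is a rectangle drawn with `<rect>`. Its stroke #ff8800 means cut at S722, F1508. After flipping Y the toolpath is (86.2417,53.0739) → (103.5702,53.0739) → (103.5702,31.9130) → (86.2417,31.9130) → (86.2417,53.0739), returning to the start.

Shape 2 is a quadratic bezier drawn with `<path>`. Its stroke #0000ff means score at S477, F2401. After flipping Y the toolpath is (112.9150,15.4726) → (113.7351,20.3228) → (113.1982,24.3233) → (111.3045,27.4740) → (108.0538,29.7750) → (103.4463,31.2263) → (97.4819,31.8278) → (90.1605,31.5796) → (81.4823,30.4817).

Shape 3 is a open polyline drawn with `<polyline>`. Its stroke #ff8800 means cut at S722, F1508. After flipping Y the toolpath is (128.1342,72.7123) → (179.0175,14.7167) → (203.1717,67.5545) → (251.0062,31.9020).

G21
G90
G00 X86.2417 Y53.0739
M4 S722
G01 X103.5702 Y53.0739 F1508
G01 X103.5702 Y31.9130
G01 X86.2417 Y31.9130
G01 X86.2417 Y53.0739
M5
G00 X112.9150 Y15.4726
M4 S477
G01 X113.7351 Y20.3228 F2401
G01 X113.1982 Y24.3233
G01 X111.3045 Y27.4740
G01 X108.0538 Y29.7750
G01 X103.4463 Y31.2263
G01 X97.4819 Y31.8278
G01 X90.1605 Y31.5796
G01 X81.4823 Y30.4817
M5
G00 X128.1342 Y72.7123
M4 S722
G01 X179.0175 Y14.7167 F1508
G01 X203.1717 Y67.5545
G01 X251.0062 Y31.9020
M5
G00 X0.0000 Y0.0000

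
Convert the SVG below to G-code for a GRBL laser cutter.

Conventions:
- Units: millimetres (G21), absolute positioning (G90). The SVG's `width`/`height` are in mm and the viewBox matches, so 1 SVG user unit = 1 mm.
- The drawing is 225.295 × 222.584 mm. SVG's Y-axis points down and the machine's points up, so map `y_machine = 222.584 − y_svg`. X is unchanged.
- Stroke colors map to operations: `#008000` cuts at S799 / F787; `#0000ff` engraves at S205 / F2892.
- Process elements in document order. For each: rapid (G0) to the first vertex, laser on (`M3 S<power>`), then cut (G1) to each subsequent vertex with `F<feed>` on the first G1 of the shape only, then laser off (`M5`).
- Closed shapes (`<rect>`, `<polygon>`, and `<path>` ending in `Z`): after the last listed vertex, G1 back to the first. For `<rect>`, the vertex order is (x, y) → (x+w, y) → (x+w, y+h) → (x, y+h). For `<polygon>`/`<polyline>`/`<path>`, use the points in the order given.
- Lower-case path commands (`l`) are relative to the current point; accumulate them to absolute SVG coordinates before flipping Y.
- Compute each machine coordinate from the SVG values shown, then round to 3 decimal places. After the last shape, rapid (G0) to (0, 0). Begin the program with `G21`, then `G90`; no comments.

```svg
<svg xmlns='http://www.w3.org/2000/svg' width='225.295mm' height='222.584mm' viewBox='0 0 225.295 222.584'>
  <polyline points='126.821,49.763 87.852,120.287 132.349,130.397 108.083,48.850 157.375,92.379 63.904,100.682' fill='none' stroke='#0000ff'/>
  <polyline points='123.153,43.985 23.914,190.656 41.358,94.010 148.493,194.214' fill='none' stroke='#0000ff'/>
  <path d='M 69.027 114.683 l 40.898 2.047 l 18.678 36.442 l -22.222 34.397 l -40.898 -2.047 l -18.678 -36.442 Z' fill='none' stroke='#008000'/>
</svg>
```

viewBox `0 0 225.295 222.584` with mm width/height → 1 unit = 1 mm. Flip: y_m = 222.584 − y_svg.

**Shape 1** — `<polyline>` open polyline, stroke `#0000ff` → engrave (S205, F2892). Machine vertices: (126.821,172.821) → (87.852,102.297) → (132.349,92.187) → (108.083,173.734) → (157.375,130.205) → (63.904,121.902). Open path.

**Shape 2** — `<polyline>` open polyline, stroke `#0000ff` → engrave (S205, F2892). Machine vertices: (123.153,178.599) → (23.914,31.928) → (41.358,128.574) → (148.493,28.370). Open path.

**Shape 3** — `<path>` regular polygon, stroke `#008000` → cut (S799, F787). Machine vertices: (69.027,107.901) → (109.925,105.854) → (128.603,69.412) → (106.381,35.015) → (65.483,37.062) → (46.805,73.504) → (69.027,107.901). Closed: final G1 returns to the first vertex.

G21
G90
G0 X126.821 Y172.821
M3 S205
G1 X87.852 Y102.297 F2892
G1 X132.349 Y92.187
G1 X108.083 Y173.734
G1 X157.375 Y130.205
G1 X63.904 Y121.902
M5
G0 X123.153 Y178.599
M3 S205
G1 X23.914 Y31.928 F2892
G1 X41.358 Y128.574
G1 X148.493 Y28.370
M5
G0 X69.027 Y107.901
M3 S799
G1 X109.925 Y105.854 F787
G1 X128.603 Y69.412
G1 X106.381 Y35.015
G1 X65.483 Y37.062
G1 X46.805 Y73.504
G1 X69.027 Y107.901
M5
G0 X0.000 Y0.000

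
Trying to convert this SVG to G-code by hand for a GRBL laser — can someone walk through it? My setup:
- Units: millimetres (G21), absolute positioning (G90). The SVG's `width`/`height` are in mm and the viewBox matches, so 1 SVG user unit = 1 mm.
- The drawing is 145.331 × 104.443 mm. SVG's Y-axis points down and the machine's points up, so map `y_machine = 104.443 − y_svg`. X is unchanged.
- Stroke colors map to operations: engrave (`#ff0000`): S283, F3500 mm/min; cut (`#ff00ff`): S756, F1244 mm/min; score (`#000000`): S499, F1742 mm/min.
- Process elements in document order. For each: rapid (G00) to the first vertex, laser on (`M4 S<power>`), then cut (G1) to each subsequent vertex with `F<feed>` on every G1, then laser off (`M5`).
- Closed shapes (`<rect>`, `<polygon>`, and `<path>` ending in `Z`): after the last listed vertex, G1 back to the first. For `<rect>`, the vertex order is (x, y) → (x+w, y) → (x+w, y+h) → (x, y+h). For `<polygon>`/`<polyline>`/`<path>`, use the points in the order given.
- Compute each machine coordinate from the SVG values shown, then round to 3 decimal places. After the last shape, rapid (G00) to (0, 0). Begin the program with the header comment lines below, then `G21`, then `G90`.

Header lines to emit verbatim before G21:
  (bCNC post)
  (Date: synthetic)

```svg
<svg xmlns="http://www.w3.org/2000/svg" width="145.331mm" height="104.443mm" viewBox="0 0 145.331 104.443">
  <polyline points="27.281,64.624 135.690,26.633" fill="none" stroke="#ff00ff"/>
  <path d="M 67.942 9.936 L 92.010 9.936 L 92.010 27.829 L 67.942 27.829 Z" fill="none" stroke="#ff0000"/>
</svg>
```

(bCNC post)
(Date: synthetic)
G21
G90
G00 X27.281 Y39.819
M4 S756
G1 X135.690 Y77.810 F1244
M5
G00 X67.942 Y94.507
M4 S283
G1 X92.010 Y94.507 F3500
G1 X92.010 Y76.614 F3500
G1 X67.942 Y76.614 F3500
G1 X67.942 Y94.507 F3500
M5
G00 X0.000 Y0.000

1 u = 1 mm; y_m = 104.443 − y.

[1] `<polyline>` line segment, #ff00ff→cut S756 F1244: (27.281,39.819) → (135.690,77.810)

[2] `<path>` rectangle, #ff0000→engrave S283 F3500: (67.942,94.507) → (92.010,94.507) → (92.010,76.614) → (67.942,76.614) → (67.942,94.507) (closed)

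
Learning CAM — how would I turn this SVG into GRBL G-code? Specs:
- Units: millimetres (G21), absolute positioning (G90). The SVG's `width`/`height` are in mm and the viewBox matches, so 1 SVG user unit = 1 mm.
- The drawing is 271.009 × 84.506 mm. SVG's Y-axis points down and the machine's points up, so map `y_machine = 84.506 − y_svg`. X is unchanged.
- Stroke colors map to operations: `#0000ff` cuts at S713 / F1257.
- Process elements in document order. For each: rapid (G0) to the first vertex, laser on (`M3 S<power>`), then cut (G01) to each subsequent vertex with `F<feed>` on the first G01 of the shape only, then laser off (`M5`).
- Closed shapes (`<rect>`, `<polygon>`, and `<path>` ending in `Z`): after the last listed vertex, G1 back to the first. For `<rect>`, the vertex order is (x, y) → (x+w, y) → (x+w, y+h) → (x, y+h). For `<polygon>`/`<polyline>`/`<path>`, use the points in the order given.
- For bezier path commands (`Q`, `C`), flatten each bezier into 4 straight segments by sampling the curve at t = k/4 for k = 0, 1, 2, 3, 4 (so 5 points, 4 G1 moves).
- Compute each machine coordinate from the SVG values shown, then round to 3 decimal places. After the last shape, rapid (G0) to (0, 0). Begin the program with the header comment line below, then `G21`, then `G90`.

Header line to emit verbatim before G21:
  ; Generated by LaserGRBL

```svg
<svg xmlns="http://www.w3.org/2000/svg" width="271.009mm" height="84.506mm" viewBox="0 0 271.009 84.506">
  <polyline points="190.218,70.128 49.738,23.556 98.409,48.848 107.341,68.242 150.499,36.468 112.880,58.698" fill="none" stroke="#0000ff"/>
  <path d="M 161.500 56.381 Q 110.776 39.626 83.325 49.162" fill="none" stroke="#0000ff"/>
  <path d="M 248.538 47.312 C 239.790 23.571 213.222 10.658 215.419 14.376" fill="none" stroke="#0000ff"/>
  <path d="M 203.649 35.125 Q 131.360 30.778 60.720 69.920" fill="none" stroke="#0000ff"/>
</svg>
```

viewBox `0 0 271.009 84.506` with mm width/height → 1 unit = 1 mm. Flip: y_m = 84.506 − y_svg.

**Shape 1** — `<polyline>` open polyline, stroke `#0000ff` → cut (S713, F1257). Machine vertices: (190.218,14.378) → (49.738,60.950) → (98.409,35.658) → (107.341,16.264) → (150.499,48.038) → (112.880,25.808). Open path.

**Shape 2** — `<path>` quadratic bezier, stroke `#0000ff` → cut (S713, F1257). Control points (SVG): P0=(161.500,56.381), P1=(110.776,39.626), P2=(83.325,49.162); sampled at t=k/4. Machine vertices: (161.500,28.125) → (137.593,34.859) → (116.594,38.307) → (98.505,38.469) → (83.325,35.344). Open path.

**Shape 3** — `<path>` cubic bezier, stroke `#0000ff` → cut (S713, F1257). Control points (SVG): P0=(248.538,47.312), P1=(239.790,23.571), P2=(213.222,10.658), P3=(215.419,14.376); sampled at t=k/4. Machine vertices: (248.538,37.194) → (239.364,52.879) → (227.874,63.959) → (218.437,69.891) → (215.419,70.130). Open path.

**Shape 4** — `<path>` quadratic bezier, stroke `#0000ff` → cut (S713, F1257). Control points (SVG): P0=(203.649,35.125), P1=(131.360,30.778), P2=(60.720,69.920); sampled at t=k/4. Machine vertices: (203.649,49.381) → (167.608,48.836) → (131.772,42.856) → (96.143,31.439) → (60.720,14.586). Open path.

; Generated by LaserGRBL
G21
G90
G0 X190.218 Y14.378
M3 S713
G01 X49.738 Y60.950 F1257
G01 X98.409 Y35.658
G01 X107.341 Y16.264
G01 X150.499 Y48.038
G01 X112.880 Y25.808
M5
G0 X161.500 Y28.125
M3 S713
G01 X137.593 Y34.859 F1257
G01 X116.594 Y38.307
G01 X98.505 Y38.469
G01 X83.325 Y35.344
M5
G0 X248.538 Y37.194
M3 S713
G01 X239.364 Y52.879 F1257
G01 X227.874 Y63.959
G01 X218.437 Y69.891
G01 X215.419 Y70.130
M5
G0 X203.649 Y49.381
M3 S713
G01 X167.608 Y48.836 F1257
G01 X131.772 Y42.856
G01 X96.143 Y31.439
G01 X60.720 Y14.586
M5
G0 X0.000 Y0.000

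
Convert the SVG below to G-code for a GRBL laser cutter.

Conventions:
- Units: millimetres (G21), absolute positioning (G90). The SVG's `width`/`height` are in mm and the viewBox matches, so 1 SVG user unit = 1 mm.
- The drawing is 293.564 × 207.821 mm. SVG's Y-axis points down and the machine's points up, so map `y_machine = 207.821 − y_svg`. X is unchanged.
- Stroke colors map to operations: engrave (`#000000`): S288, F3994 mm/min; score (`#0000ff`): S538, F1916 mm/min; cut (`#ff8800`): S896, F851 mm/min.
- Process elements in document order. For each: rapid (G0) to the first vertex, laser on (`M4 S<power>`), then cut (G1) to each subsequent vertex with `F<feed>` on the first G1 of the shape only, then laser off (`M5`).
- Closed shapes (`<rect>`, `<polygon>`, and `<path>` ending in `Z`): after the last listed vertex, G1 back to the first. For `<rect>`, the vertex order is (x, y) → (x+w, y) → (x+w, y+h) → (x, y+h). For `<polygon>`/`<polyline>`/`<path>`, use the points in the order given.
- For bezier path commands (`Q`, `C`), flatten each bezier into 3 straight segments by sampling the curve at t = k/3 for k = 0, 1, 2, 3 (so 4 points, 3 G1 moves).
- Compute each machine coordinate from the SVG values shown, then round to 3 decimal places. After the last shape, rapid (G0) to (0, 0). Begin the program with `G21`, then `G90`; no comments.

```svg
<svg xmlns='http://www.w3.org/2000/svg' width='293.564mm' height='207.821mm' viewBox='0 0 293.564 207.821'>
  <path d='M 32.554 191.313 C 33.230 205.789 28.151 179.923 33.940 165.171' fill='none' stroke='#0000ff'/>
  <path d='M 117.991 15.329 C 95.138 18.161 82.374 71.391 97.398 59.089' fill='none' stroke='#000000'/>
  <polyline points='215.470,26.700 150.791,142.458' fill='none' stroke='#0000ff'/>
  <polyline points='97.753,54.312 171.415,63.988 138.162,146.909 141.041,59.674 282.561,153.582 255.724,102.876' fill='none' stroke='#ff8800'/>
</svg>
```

G21
G90
G0 X32.554 Y16.508
M4 S538
G1 X31.927 Y13.574 F1916
G1 X31.158 Y26.099
G1 X33.940 Y42.650
M5
G0 X117.991 Y192.492
M4 S288
G1 X99.157 Y177.154 F3994
G1 X90.981 Y153.980
G1 X97.398 Y148.732
M5
G0 X215.470 Y181.121
M4 S538
G1 X150.791 Y65.363 F1916
M5
G0 X97.753 Y153.509
M4 S896
G1 X171.415 Y143.833 F851
G1 X138.162 Y60.912
G1 X141.041 Y148.147
G1 X282.561 Y54.239
G1 X255.724 Y104.945
M5
G0 X0.000 Y0.000

1 u = 1 mm; y_m = 207.821 − y.

[1] `<path>` cubic bezier, #0000ff→score S538 F1916: (32.554,16.508) → (31.927,13.574) → (31.158,26.099) → (33.940,42.650)

[2] `<path>` cubic bezier, #000000→engrave S288 F3994: (117.991,192.492) → (99.157,177.154) → (90.981,153.980) → (97.398,148.732)

[3] `<polyline>` line segment, #0000ff→score S538 F1916: (215.470,181.121) → (150.791,65.363)

[4] `<polyline>` open polyline, #ff8800→cut S896 F851: (97.753,153.509) → (171.415,143.833) → (138.162,60.912) → (141.041,148.147) → (282.561,54.239) → (255.724,104.945)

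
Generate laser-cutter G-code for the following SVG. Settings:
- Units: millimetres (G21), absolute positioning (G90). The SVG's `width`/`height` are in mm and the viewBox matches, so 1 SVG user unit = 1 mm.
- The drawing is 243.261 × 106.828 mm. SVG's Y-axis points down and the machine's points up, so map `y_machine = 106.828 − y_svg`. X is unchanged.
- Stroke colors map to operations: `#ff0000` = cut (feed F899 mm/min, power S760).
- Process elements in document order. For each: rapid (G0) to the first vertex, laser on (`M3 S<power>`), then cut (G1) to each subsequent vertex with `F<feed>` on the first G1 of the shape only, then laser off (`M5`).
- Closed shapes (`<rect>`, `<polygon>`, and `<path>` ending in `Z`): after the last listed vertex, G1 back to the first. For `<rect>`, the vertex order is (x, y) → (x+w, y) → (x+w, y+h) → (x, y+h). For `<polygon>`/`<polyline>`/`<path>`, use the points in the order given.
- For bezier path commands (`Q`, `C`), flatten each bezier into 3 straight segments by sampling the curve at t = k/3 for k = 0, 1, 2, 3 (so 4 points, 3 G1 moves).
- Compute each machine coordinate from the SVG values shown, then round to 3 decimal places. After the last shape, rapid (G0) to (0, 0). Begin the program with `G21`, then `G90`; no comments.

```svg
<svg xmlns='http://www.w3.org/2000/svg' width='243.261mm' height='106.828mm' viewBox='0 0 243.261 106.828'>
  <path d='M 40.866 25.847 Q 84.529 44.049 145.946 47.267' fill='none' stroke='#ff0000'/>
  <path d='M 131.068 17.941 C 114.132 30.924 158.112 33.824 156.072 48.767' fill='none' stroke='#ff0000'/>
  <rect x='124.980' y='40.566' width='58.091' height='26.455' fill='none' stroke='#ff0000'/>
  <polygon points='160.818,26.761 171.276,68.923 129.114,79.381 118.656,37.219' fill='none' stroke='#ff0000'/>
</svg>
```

G21
G90
G0 X40.866 Y80.981
M3 S760
G1 X71.947 Y70.511 F899
G1 X106.974 Y63.371
G1 X145.946 Y59.561
M5
G0 X131.068 Y88.887
M3 S760
G1 X130.477 Y78.446 F899
G1 X146.733 Y69.809
G1 X156.072 Y58.061
M5
G0 X124.980 Y66.262
M3 S760
G1 X183.071 Y66.262 F899
G1 X183.071 Y39.807
G1 X124.980 Y39.807
G1 X124.980 Y66.262
M5
G0 X160.818 Y80.067
M3 S760
G1 X171.276 Y37.905 F899
G1 X129.114 Y27.447
G1 X118.656 Y69.609
G1 X160.818 Y80.067
M5
G0 X0.000 Y0.000

Since the viewBox matches the mm dimensions, user units are millimetres directly. The only transform is the Y-flip y_m = 106.828 − y_svg.

Shape 1 is a quadratic bezier drawn with `<path>`. Its stroke #ff0000 means cut at S760, F899. After flipping Y the toolpath is (40.866,80.981) → (71.947,70.511) → (106.974,63.371) → (145.946,59.561).

Shape 2 is a cubic bezier drawn with `<path>`. Its stroke #ff0000 means cut at S760, F899. After flipping Y the toolpath is (131.068,88.887) → (130.477,78.446) → (146.733,69.809) → (156.072,58.061).

Shape 3 is a rectangle drawn with `<rect>`. Its stroke #ff0000 means cut at S760, F899. After flipping Y the toolpath is (124.980,66.262) → (183.071,66.262) → (183.071,39.807) → (124.980,39.807) → (124.980,66.262), returning to the start.

Shape 4 is a regular polygon drawn with `<polygon>`. Its stroke #ff0000 means cut at S760, F899. After flipping Y the toolpath is (160.818,80.067) → (171.276,37.905) → (129.114,27.447) → (118.656,69.609) → (160.818,80.067), returning to the start.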